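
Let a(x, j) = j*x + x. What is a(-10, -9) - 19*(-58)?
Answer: 1182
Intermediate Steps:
a(x, j) = x + j*x
a(-10, -9) - 19*(-58) = -10*(1 - 9) - 19*(-58) = -10*(-8) + 1102 = 80 + 1102 = 1182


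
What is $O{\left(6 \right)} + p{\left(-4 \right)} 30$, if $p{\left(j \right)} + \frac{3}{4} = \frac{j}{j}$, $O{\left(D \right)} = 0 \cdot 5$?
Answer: $\frac{15}{2} \approx 7.5$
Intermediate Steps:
$O{\left(D \right)} = 0$
$p{\left(j \right)} = \frac{1}{4}$ ($p{\left(j \right)} = - \frac{3}{4} + \frac{j}{j} = - \frac{3}{4} + 1 = \frac{1}{4}$)
$O{\left(6 \right)} + p{\left(-4 \right)} 30 = 0 + \frac{1}{4} \cdot 30 = 0 + \frac{15}{2} = \frac{15}{2}$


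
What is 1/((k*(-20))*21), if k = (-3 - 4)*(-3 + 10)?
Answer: 1/20580 ≈ 4.8591e-5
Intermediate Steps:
k = -49 (k = -7*7 = -49)
1/((k*(-20))*21) = 1/(-49*(-20)*21) = 1/(980*21) = 1/20580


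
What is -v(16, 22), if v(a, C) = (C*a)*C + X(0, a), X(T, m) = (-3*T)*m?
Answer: -7744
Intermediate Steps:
X(T, m) = -3*T*m
v(a, C) = a*C² (v(a, C) = (C*a)*C - 3*0*a = a*C² + 0 = a*C²)
-v(16, 22) = -16*22² = -16*484 = -1*7744 = -7744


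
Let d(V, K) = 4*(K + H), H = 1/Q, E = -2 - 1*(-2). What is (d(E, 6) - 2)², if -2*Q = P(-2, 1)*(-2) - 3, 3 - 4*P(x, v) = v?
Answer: 576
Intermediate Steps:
P(x, v) = ¾ - v/4
Q = 2 (Q = -((¾ - ¼*1)*(-2) - 3)/2 = -((¾ - ¼)*(-2) - 3)/2 = -((½)*(-2) - 3)/2 = -(-1 - 3)/2 = -½*(-4) = 2)
E = 0 (E = -2 + 2 = 0)
H = ½ (H = 1/2 = ½ ≈ 0.50000)
d(V, K) = 2 + 4*K (d(V, K) = 4*(K + ½) = 4*(½ + K) = 2 + 4*K)
(d(E, 6) - 2)² = ((2 + 4*6) - 2)² = ((2 + 24) - 2)² = (26 - 2)² = 24² = 576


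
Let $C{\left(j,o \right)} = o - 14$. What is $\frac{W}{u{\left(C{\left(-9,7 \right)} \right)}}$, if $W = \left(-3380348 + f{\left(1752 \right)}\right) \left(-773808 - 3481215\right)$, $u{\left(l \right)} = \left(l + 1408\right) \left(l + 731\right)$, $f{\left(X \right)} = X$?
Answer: $\frac{1198000307309}{84527} \approx 1.4173 \cdot 10^{7}$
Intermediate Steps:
$C{\left(j,o \right)} = -14 + o$ ($C{\left(j,o \right)} = o - 14 = -14 + o$)
$u{\left(l \right)} = \left(731 + l\right) \left(1408 + l\right)$ ($u{\left(l \right)} = \left(1408 + l\right) \left(731 + l\right) = \left(731 + l\right) \left(1408 + l\right)$)
$W = 14376003687708$ ($W = \left(-3380348 + 1752\right) \left(-773808 - 3481215\right) = \left(-3378596\right) \left(-4255023\right) = 14376003687708$)
$\frac{W}{u{\left(C{\left(-9,7 \right)} \right)}} = \frac{14376003687708}{1029248 + \left(-14 + 7\right)^{2} + 2139 \left(-14 + 7\right)} = \frac{14376003687708}{1029248 + \left(-7\right)^{2} + 2139 \left(-7\right)} = \frac{14376003687708}{1029248 + 49 - 14973} = \frac{14376003687708}{1014324} = 14376003687708 \cdot \frac{1}{1014324} = \frac{1198000307309}{84527}$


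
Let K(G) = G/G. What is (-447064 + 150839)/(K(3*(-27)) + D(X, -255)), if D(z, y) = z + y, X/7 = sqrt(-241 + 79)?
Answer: 2212975/2131 + 1097775*I*sqrt(2)/4262 ≈ 1038.5 + 364.26*I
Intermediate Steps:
K(G) = 1
X = 63*I*sqrt(2) (X = 7*sqrt(-241 + 79) = 7*sqrt(-162) = 7*(9*I*sqrt(2)) = 63*I*sqrt(2) ≈ 89.095*I)
D(z, y) = y + z
(-447064 + 150839)/(K(3*(-27)) + D(X, -255)) = (-447064 + 150839)/(1 + (-255 + 63*I*sqrt(2))) = -296225/(-254 + 63*I*sqrt(2))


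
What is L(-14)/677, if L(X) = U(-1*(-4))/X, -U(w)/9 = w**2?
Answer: 72/4739 ≈ 0.015193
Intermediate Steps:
U(w) = -9*w**2
L(X) = -144/X (L(X) = (-9*(-1*(-4))**2)/X = (-9*4**2)/X = (-9*16)/X = -144/X)
L(-14)/677 = -144/(-14)/677 = -144*(-1/14)*(1/677) = (72/7)*(1/677) = 72/4739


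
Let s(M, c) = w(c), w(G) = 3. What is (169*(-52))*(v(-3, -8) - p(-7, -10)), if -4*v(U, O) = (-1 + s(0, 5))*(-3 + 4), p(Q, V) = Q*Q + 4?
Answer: 470158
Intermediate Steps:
s(M, c) = 3
p(Q, V) = 4 + Q**2 (p(Q, V) = Q**2 + 4 = 4 + Q**2)
v(U, O) = -1/2 (v(U, O) = -(-1 + 3)*(-3 + 4)/4 = -1/2)
(169*(-52))*(v(-3, -8) - p(-7, -10)) = (169*(-52))*(-1/2 - (4 + (-7)**2)) = -8788*(-1/2 - (4 + 49)) = -8788*(-1/2 - 1*53) = -8788*(-1/2 - 53) = -8788*(-107/2) = 470158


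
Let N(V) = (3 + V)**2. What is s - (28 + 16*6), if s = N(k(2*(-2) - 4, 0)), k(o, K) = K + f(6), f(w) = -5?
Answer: -120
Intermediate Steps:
k(o, K) = -5 + K (k(o, K) = K - 5 = -5 + K)
s = 4 (s = (3 + (-5 + 0))**2 = (3 - 5)**2 = (-2)**2 = 4)
s - (28 + 16*6) = 4 - (28 + 16*6) = 4 - (28 + 96) = 4 - 1*124 = 4 - 124 = -120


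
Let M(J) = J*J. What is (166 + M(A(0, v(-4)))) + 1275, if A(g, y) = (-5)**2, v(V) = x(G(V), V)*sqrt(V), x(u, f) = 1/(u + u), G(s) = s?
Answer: 2066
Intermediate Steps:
x(u, f) = 1/(2*u)
v(V) = 1/(2*sqrt(V)) (v(V) = (1/(2*V))*sqrt(V) = 1/(2*sqrt(V)))
A(g, y) = 25
M(J) = J**2
(166 + M(A(0, v(-4)))) + 1275 = (166 + 25**2) + 1275 = (166 + 625) + 1275 = 791 + 1275 = 2066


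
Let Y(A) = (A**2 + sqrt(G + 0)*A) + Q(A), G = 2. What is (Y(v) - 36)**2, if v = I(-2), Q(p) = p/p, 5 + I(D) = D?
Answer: 294 - 196*sqrt(2) ≈ 16.814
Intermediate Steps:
I(D) = -5 + D
Q(p) = 1
v = -7 (v = -5 - 2 = -7)
Y(A) = 1 + A**2 + A*sqrt(2) (Y(A) = (A**2 + sqrt(2 + 0)*A) + 1 = (A**2 + sqrt(2)*A) + 1 = (A**2 + A*sqrt(2)) + 1 = 1 + A**2 + A*sqrt(2))
(Y(v) - 36)**2 = ((1 + (-7)**2 - 7*sqrt(2)) - 36)**2 = ((1 + 49 - 7*sqrt(2)) - 36)**2 = ((50 - 7*sqrt(2)) - 36)**2 = (14 - 7*sqrt(2))**2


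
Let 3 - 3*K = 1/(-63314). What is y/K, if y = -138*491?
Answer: -12870090036/189943 ≈ -67758.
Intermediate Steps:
K = 189943/189942 (K = 1 - ⅓/(-63314) = 1 - ⅓*(-1/63314) = 1 + 1/189942 = 189943/189942 ≈ 1.0000)
y = -67758
y/K = -67758/189943/189942 = -67758*189942/189943 = -12870090036/189943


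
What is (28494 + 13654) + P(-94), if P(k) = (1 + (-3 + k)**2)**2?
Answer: 88590248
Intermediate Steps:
(28494 + 13654) + P(-94) = (28494 + 13654) + (1 + (-3 - 94)**2)**2 = 42148 + (1 + (-97)**2)**2 = 42148 + (1 + 9409)**2 = 42148 + 9410**2 = 42148 + 88548100 = 88590248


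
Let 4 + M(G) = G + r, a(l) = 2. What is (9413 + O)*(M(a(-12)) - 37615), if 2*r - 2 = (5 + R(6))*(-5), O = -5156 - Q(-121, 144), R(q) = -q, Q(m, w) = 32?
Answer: -317834075/2 ≈ -1.5892e+8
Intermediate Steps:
O = -5188 (O = -5156 - 1*32 = -5156 - 32 = -5188)
r = 7/2 (r = 1 + ((5 - 1*6)*(-5))/2 = 1 + ((5 - 6)*(-5))/2 = 1 + (-1*(-5))/2 = 1 + (½)*5 = 1 + 5/2 = 7/2 ≈ 3.5000)
M(G) = -½ + G (M(G) = -4 + (G + 7/2) = -4 + (7/2 + G) = -½ + G)
(9413 + O)*(M(a(-12)) - 37615) = (9413 - 5188)*((-½ + 2) - 37615) = 4225*(3/2 - 37615) = 4225*(-75227/2) = -317834075/2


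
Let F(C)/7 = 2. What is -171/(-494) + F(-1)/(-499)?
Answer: 4127/12974 ≈ 0.31810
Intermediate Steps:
F(C) = 14 (F(C) = 7*2 = 14)
-171/(-494) + F(-1)/(-499) = -171/(-494) + 14/(-499) = -171*(-1/494) + 14*(-1/499) = 9/26 - 14/499 = 4127/12974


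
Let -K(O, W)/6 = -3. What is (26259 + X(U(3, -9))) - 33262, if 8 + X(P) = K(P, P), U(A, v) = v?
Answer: -6993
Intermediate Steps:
K(O, W) = 18 (K(O, W) = -6*(-3) = 18)
X(P) = 10 (X(P) = -8 + 18 = 10)
(26259 + X(U(3, -9))) - 33262 = (26259 + 10) - 33262 = 26269 - 33262 = -6993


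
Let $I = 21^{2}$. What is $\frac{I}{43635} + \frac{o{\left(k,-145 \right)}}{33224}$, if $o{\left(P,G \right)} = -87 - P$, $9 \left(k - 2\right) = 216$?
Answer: $\frac{3240343}{483243080} \approx 0.0067054$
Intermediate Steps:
$k = 26$ ($k = 2 + \frac{1}{9} \cdot 216 = 2 + 24 = 26$)
$I = 441$
$\frac{I}{43635} + \frac{o{\left(k,-145 \right)}}{33224} = \frac{441}{43635} + \frac{-87 - 26}{33224} = 441 \cdot \frac{1}{43635} + \left(-87 - 26\right) \frac{1}{33224} = \frac{147}{14545} - \frac{113}{33224} = \frac{3240343}{483243080}$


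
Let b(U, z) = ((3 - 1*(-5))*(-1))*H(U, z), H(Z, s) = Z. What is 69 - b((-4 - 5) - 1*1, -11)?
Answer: -11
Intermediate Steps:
b(U, z) = -8*U (b(U, z) = ((3 - 1*(-5))*(-1))*U = ((3 + 5)*(-1))*U = (8*(-1))*U = -8*U)
69 - b((-4 - 5) - 1*1, -11) = 69 - (-8)*((-4 - 5) - 1*1) = 69 - (-8)*(-9 - 1) = 69 - (-8)*(-10) = 69 - 1*80 = 69 - 80 = -11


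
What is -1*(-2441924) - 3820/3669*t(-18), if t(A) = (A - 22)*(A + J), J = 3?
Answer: 2985709052/1223 ≈ 2.4413e+6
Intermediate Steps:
t(A) = (-22 + A)*(3 + A) (t(A) = (A - 22)*(A + 3) = (-22 + A)*(3 + A))
-1*(-2441924) - 3820/3669*t(-18) = -1*(-2441924) - 3820/3669*(-66 + (-18)**2 - 19*(-18)) = 2441924 - 3820*(1/3669)*(-66 + 324 + 342) = 2441924 - 3820*600/3669 = 2441924 - 1*764000/1223 = 2441924 - 764000/1223 = 2985709052/1223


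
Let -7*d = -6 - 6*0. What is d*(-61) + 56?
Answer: 26/7 ≈ 3.7143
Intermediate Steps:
d = 6/7 (d = -(-6 - 6*0)/7 = -(-6 + 0)/7 = -1/7*(-6) = 6/7 ≈ 0.85714)
d*(-61) + 56 = (6/7)*(-61) + 56 = -366/7 + 56 = 26/7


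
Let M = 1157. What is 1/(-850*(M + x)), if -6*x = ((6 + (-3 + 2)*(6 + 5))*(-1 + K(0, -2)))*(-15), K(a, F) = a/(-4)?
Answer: -1/994075 ≈ -1.0060e-6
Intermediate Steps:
K(a, F) = -a/4 (K(a, F) = a*(-¼) = -a/4)
x = 25/2 (x = -(6 + (-3 + 2)*(6 + 5))*(-1 - ¼*0)*(-15)/6 = -(6 - 1*11)*(-1 + 0)*(-15)/6 = -(6 - 11)*(-1)*(-15)/6 = -(-5*(-1))*(-15)/6 = -5*(-15)/6 = -⅙*(-75) = 25/2 ≈ 12.500)
1/(-850*(M + x)) = 1/(-850*(1157 + 25/2)) = 1/(-850*2339/2) = 1/(-994075) = -1/994075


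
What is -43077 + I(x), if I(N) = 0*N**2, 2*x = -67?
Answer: -43077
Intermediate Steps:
x = -67/2 (x = (1/2)*(-67) = -67/2 ≈ -33.500)
I(N) = 0
-43077 + I(x) = -43077 + 0 = -43077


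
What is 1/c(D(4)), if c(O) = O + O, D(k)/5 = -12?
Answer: -1/120 ≈ -0.0083333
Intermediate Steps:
D(k) = -60 (D(k) = 5*(-12) = -60)
c(O) = 2*O
1/c(D(4)) = 1/(2*(-60)) = 1/(-120) = -1/120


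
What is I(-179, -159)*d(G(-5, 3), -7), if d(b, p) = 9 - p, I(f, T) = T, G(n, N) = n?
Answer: -2544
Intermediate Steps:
I(-179, -159)*d(G(-5, 3), -7) = -159*(9 - 1*(-7)) = -159*(9 + 7) = -159*16 = -2544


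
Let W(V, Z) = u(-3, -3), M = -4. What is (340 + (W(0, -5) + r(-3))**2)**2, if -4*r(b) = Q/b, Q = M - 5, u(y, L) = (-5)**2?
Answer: 220492801/256 ≈ 8.6130e+5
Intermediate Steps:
u(y, L) = 25
W(V, Z) = 25
Q = -9 (Q = -4 - 5 = -9)
r(b) = 9/(4*b) (r(b) = -(-9)/(4*b) = 9/(4*b))
(340 + (W(0, -5) + r(-3))**2)**2 = (340 + (25 + (9/4)/(-3))**2)**2 = (340 + (25 + (9/4)*(-1/3))**2)**2 = (340 + (25 - 3/4)**2)**2 = (340 + (97/4)**2)**2 = (340 + 9409/16)**2 = (14849/16)**2 = 220492801/256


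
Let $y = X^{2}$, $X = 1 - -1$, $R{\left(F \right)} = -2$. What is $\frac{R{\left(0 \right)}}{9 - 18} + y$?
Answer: $\frac{38}{9} \approx 4.2222$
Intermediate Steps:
$X = 2$ ($X = 1 + 1 = 2$)
$y = 4$ ($y = 2^{2} = 4$)
$\frac{R{\left(0 \right)}}{9 - 18} + y = \frac{1}{9 - 18} \left(-2\right) + 4 = \frac{1}{-9} \left(-2\right) + 4 = \left(- \frac{1}{9}\right) \left(-2\right) + 4 = \frac{2}{9} + 4 = \frac{38}{9}$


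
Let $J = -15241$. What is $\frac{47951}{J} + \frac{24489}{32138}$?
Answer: $- \frac{1167812389}{489815258} \approx -2.3842$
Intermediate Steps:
$\frac{47951}{J} + \frac{24489}{32138} = \frac{47951}{-15241} + \frac{24489}{32138} = 47951 \left(- \frac{1}{15241}\right) + 24489 \cdot \frac{1}{32138} = - \frac{47951}{15241} + \frac{24489}{32138} = - \frac{1167812389}{489815258}$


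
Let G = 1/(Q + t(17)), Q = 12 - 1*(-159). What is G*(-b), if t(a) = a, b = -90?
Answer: 45/94 ≈ 0.47872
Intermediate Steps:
Q = 171 (Q = 12 + 159 = 171)
G = 1/188 (G = 1/(171 + 17) = 1/188 ≈ 0.0053191)
G*(-b) = (-1*(-90))/188 = (1/188)*90 = 45/94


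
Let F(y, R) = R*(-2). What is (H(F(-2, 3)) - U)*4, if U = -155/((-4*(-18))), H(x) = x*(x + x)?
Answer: 5339/18 ≈ 296.61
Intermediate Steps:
F(y, R) = -2*R
H(x) = 2*x**2 (H(x) = x*(2*x) = 2*x**2)
U = -155/72 ≈ -2.1528
(H(F(-2, 3)) - U)*4 = (2*(-2*3)**2 - 1*(-155/72))*4 = (2*(-6)**2 + 155/72)*4 = (2*36 + 155/72)*4 = (72 + 155/72)*4 = (5339/72)*4 = 5339/18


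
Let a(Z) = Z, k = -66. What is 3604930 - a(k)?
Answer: 3604996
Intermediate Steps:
3604930 - a(k) = 3604930 - 1*(-66) = 3604930 + 66 = 3604996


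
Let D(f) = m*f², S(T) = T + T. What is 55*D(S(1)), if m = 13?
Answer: 2860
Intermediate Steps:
S(T) = 2*T
D(f) = 13*f²
55*D(S(1)) = 55*(13*(2*1)²) = 55*(13*2²) = 55*(13*4) = 55*52 = 2860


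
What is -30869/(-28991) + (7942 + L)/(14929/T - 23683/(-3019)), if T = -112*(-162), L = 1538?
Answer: 15069202539572087/13764202111973 ≈ 1094.8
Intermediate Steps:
T = 18144
-30869/(-28991) + (7942 + L)/(14929/T - 23683/(-3019)) = -30869/(-28991) + (7942 + 1538)/(14929/18144 - 23683/(-3019)) = -30869*(-1/28991) + 9480/(14929*(1/18144) - 23683*(-1/3019)) = 30869/28991 + 9480/(14929/18144 + 23683/3019) = 30869/28991 + 9480/(474775003/54776736) = 30869/28991 + 9480*(54776736/474775003) = 30869/28991 + 519283457280/474775003 = 15069202539572087/13764202111973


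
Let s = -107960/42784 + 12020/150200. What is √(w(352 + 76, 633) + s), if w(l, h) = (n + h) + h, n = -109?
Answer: √116401328470920115/10040870 ≈ 33.979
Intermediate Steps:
w(l, h) = -109 + 2*h (w(l, h) = (-109 + h) + h = -109 + 2*h)
s = -49066651/20081740 (s = -107960*1/42784 + 12020*(1/150200) = -13495/5348 + 601/7510 = -49066651/20081740 ≈ -2.4433)
√(w(352 + 76, 633) + s) = √((-109 + 2*633) - 49066651/20081740) = √((-109 + 1266) - 49066651/20081740) = √(1157 - 49066651/20081740) = √(23185506529/20081740) = √116401328470920115/10040870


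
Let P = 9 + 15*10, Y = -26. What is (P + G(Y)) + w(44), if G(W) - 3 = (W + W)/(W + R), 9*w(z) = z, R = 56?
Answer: 7432/45 ≈ 165.16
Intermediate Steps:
w(z) = z/9
G(W) = 3 + 2*W/(56 + W) (G(W) = 3 + (W + W)/(W + 56) = 3 + (2*W)/(56 + W) = 3 + 2*W/(56 + W))
P = 159 (P = 9 + 150 = 159)
(P + G(Y)) + w(44) = (159 + (168 + 5*(-26))/(56 - 26)) + (⅑)*44 = (159 + (168 - 130)/30) + 44/9 = (159 + (1/30)*38) + 44/9 = (159 + 19/15) + 44/9 = 2404/15 + 44/9 = 7432/45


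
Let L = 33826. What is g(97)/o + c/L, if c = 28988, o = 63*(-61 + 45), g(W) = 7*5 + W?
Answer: 1031453/1420692 ≈ 0.72602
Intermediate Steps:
g(W) = 35 + W
o = -1008 (o = 63*(-16) = -1008)
g(97)/o + c/L = (35 + 97)/(-1008) + 28988/33826 = 132*(-1/1008) + 28988*(1/33826) = -11/84 + 14494/16913 = 1031453/1420692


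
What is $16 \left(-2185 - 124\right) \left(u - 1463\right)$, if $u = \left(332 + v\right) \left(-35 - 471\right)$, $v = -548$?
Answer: $-3983782352$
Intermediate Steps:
$u = 109296$ ($u = \left(332 - 548\right) \left(-35 - 471\right) = \left(-216\right) \left(-506\right) = 109296$)
$16 \left(-2185 - 124\right) \left(u - 1463\right) = 16 \left(-2185 - 124\right) \left(109296 - 1463\right) = 16 \left(\left(-2309\right) 107833\right) = 16 \left(-248986397\right) = -3983782352$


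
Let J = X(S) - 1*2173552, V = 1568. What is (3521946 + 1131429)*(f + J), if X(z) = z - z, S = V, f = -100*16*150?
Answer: -11231162538000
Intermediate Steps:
f = -240000 (f = -1600*150 = -240000)
S = 1568
X(z) = 0
J = -2173552 (J = 0 - 1*2173552 = 0 - 2173552 = -2173552)
(3521946 + 1131429)*(f + J) = (3521946 + 1131429)*(-240000 - 2173552) = 4653375*(-2413552) = -11231162538000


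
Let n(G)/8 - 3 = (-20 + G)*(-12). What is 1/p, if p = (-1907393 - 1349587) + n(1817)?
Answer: -1/3429468 ≈ -2.9159e-7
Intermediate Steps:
n(G) = 1944 - 96*G (n(G) = 24 + 8*((-20 + G)*(-12)) = 24 + 8*(240 - 12*G) = 24 + (1920 - 96*G) = 1944 - 96*G)
p = -3429468 (p = (-1907393 - 1349587) + (1944 - 96*1817) = -3256980 + (1944 - 174432) = -3256980 - 172488 = -3429468)
1/p = 1/(-3429468) = -1/3429468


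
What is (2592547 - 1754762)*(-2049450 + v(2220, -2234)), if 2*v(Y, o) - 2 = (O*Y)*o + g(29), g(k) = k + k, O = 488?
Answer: -1015531593573900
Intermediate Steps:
g(k) = 2*k
v(Y, o) = 30 + 244*Y*o (v(Y, o) = 1 + ((488*Y)*o + 2*29)/2 = 1 + (488*Y*o + 58)/2 = 1 + (58 + 488*Y*o)/2 = 1 + (29 + 244*Y*o) = 30 + 244*Y*o)
(2592547 - 1754762)*(-2049450 + v(2220, -2234)) = (2592547 - 1754762)*(-2049450 + (30 + 244*2220*(-2234))) = 837785*(-2049450 + (30 - 1210113120)) = 837785*(-2049450 - 1210113090) = 837785*(-1212162540) = -1015531593573900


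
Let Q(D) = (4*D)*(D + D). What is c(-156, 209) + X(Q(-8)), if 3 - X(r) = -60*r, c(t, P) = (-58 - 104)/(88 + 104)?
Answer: 983109/32 ≈ 30722.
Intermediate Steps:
c(t, P) = -27/32 (c(t, P) = -162/192 = -162*1/192 = -27/32)
Q(D) = 8*D**2 (Q(D) = (4*D)*(2*D) = 8*D**2)
X(r) = 3 + 60*r (X(r) = 3 - (-60)*r = 3 + 60*r)
c(-156, 209) + X(Q(-8)) = -27/32 + (3 + 60*(8*(-8)**2)) = -27/32 + (3 + 60*(8*64)) = -27/32 + (3 + 60*512) = -27/32 + (3 + 30720) = -27/32 + 30723 = 983109/32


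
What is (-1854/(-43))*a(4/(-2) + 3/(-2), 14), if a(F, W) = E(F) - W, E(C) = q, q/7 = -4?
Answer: -77868/43 ≈ -1810.9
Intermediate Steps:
q = -28 (q = 7*(-4) = -28)
E(C) = -28
a(F, W) = -28 - W
(-1854/(-43))*a(4/(-2) + 3/(-2), 14) = (-1854/(-43))*(-28 - 1*14) = (-1854*(-1)/43)*(-28 - 14) = -103*(-18/43)*(-42) = (1854/43)*(-42) = -77868/43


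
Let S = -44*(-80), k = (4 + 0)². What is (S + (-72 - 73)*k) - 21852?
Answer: -20652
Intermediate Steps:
k = 16 (k = 4² = 16)
S = 3520
(S + (-72 - 73)*k) - 21852 = (3520 + (-72 - 73)*16) - 21852 = (3520 - 145*16) - 21852 = (3520 - 2320) - 21852 = 1200 - 21852 = -20652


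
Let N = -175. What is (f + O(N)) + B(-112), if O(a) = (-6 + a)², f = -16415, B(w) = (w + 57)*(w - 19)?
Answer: 23551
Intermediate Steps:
B(w) = (-19 + w)*(57 + w) (B(w) = (57 + w)*(-19 + w) = (-19 + w)*(57 + w))
(f + O(N)) + B(-112) = (-16415 + (-6 - 175)²) + (-1083 + (-112)² + 38*(-112)) = (-16415 + (-181)²) + (-1083 + 12544 - 4256) = (-16415 + 32761) + 7205 = 16346 + 7205 = 23551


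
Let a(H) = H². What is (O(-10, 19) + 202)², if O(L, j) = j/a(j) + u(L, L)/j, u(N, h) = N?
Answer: 14661241/361 ≈ 40613.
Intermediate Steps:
O(L, j) = 1/j + L/j (O(L, j) = j/(j²) + L/j = j/j² + L/j = 1/j + L/j)
(O(-10, 19) + 202)² = ((1 - 10)/19 + 202)² = ((1/19)*(-9) + 202)² = (-9/19 + 202)² = (3829/19)² = 14661241/361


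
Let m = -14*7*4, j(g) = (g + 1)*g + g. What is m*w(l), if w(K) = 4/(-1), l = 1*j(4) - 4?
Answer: 1568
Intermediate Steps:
j(g) = g + g*(1 + g) (j(g) = (1 + g)*g + g = g*(1 + g) + g = g + g*(1 + g))
l = 20 (l = 1*(4*(2 + 4)) - 4 = 1*(4*6) - 4 = 1*24 - 4 = 24 - 4 = 20)
w(K) = -4 (w(K) = 4*(-1) = -4)
m = -392 (m = -98*4 = -392)
m*w(l) = -392*(-4) = 1568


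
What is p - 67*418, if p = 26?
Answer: -27980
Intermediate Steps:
p - 67*418 = 26 - 67*418 = 26 - 28006 = -27980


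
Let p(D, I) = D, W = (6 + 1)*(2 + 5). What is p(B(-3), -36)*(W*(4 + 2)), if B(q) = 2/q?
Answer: -196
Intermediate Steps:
W = 49 (W = 7*7 = 49)
p(B(-3), -36)*(W*(4 + 2)) = (2/(-3))*(49*(4 + 2)) = (2*(-1/3))*(49*6) = -2/3*294 = -196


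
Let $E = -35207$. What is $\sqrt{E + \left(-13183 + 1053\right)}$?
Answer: $i \sqrt{47337} \approx 217.57 i$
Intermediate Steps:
$\sqrt{E + \left(-13183 + 1053\right)} = \sqrt{-35207 + \left(-13183 + 1053\right)} = \sqrt{-35207 - 12130} = \sqrt{-47337} = i \sqrt{47337}$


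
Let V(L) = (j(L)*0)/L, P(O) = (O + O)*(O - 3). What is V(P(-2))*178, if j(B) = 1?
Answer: 0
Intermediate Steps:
P(O) = 2*O*(-3 + O) (P(O) = (2*O)*(-3 + O) = 2*O*(-3 + O))
V(L) = 0 (V(L) = (1*0)/L = 0/L = 0)
V(P(-2))*178 = 0*178 = 0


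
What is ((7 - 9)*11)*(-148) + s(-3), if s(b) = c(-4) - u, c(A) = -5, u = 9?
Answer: 3242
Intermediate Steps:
s(b) = -14 (s(b) = -5 - 1*9 = -5 - 9 = -14)
((7 - 9)*11)*(-148) + s(-3) = ((7 - 9)*11)*(-148) - 14 = -2*11*(-148) - 14 = -22*(-148) - 14 = 3256 - 14 = 3242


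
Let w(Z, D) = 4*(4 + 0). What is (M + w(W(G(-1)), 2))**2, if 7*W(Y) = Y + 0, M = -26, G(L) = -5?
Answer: 100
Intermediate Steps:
W(Y) = Y/7 (W(Y) = (Y + 0)/7 = Y/7)
w(Z, D) = 16 (w(Z, D) = 4*4 = 16)
(M + w(W(G(-1)), 2))**2 = (-26 + 16)**2 = (-10)**2 = 100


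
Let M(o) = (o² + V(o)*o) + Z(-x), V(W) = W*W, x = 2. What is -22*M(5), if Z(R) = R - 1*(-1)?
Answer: -3278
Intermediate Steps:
V(W) = W²
Z(R) = 1 + R (Z(R) = R + 1 = 1 + R)
M(o) = -1 + o² + o³ (M(o) = (o² + o²*o) + (1 - 1*2) = (o² + o³) + (1 - 2) = (o² + o³) - 1 = -1 + o² + o³)
-22*M(5) = -22*(-1 + 5² + 5³) = -22*(-1 + 25 + 125) = -22*149 = -3278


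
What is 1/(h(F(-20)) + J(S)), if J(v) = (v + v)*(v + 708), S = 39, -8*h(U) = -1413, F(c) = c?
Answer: 8/467541 ≈ 1.7111e-5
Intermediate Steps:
h(U) = 1413/8 (h(U) = -⅛*(-1413) = 1413/8)
J(v) = 2*v*(708 + v) (J(v) = (2*v)*(708 + v) = 2*v*(708 + v))
1/(h(F(-20)) + J(S)) = 1/(1413/8 + 2*39*(708 + 39)) = 1/(1413/8 + 2*39*747) = 1/(1413/8 + 58266) = 1/(467541/8) = 8/467541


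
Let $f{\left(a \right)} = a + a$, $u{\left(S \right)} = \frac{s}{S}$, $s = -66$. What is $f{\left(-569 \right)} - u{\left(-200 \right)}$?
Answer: $- \frac{113833}{100} \approx -1138.3$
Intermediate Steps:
$u{\left(S \right)} = - \frac{66}{S}$
$f{\left(a \right)} = 2 a$
$f{\left(-569 \right)} - u{\left(-200 \right)} = 2 \left(-569\right) - - \frac{66}{-200} = -1138 - \left(-66\right) \left(- \frac{1}{200}\right) = -1138 - \frac{33}{100} = - \frac{113833}{100}$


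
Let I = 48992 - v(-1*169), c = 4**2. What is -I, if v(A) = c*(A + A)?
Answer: -54400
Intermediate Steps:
c = 16
v(A) = 32*A (v(A) = 16*(A + A) = 16*(2*A) = 32*A)
I = 54400 (I = 48992 - 32*(-1*169) = 48992 - 32*(-169) = 48992 - 1*(-5408) = 48992 + 5408 = 54400)
-I = -1*54400 = -54400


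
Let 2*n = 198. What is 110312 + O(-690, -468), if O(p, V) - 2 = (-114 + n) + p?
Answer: 109609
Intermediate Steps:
n = 99 (n = (½)*198 = 99)
O(p, V) = -13 + p (O(p, V) = 2 + ((-114 + 99) + p) = 2 + (-15 + p) = -13 + p)
110312 + O(-690, -468) = 110312 + (-13 - 690) = 110312 - 703 = 109609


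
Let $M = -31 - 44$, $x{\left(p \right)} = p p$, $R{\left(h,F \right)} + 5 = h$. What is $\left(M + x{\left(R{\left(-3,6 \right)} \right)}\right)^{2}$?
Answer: $121$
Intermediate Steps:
$R{\left(h,F \right)} = -5 + h$
$x{\left(p \right)} = p^{2}$
$M = -75$
$\left(M + x{\left(R{\left(-3,6 \right)} \right)}\right)^{2} = \left(-75 + \left(-5 - 3\right)^{2}\right)^{2} = \left(-75 + \left(-8\right)^{2}\right)^{2} = \left(-75 + 64\right)^{2} = \left(-11\right)^{2} = 121$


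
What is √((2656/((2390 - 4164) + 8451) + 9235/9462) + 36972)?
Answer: √147576675048534620130/63177774 ≈ 192.28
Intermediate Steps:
√((2656/((2390 - 4164) + 8451) + 9235/9462) + 36972) = √((2656/(-1774 + 8451) + 9235*(1/9462)) + 36972) = √((2656/6677 + 9235/9462) + 36972) = √(86793167/63177774 + 36972) = √(2335895453495/63177774) = √147576675048534620130/63177774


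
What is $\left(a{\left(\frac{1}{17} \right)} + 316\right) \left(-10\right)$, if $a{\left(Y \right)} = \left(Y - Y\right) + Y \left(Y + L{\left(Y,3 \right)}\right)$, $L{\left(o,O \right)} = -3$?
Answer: $- \frac{912740}{289} \approx -3158.3$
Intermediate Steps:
$a{\left(Y \right)} = Y \left(-3 + Y\right)$ ($a{\left(Y \right)} = \left(Y - Y\right) + Y \left(Y - 3\right) = 0 + Y \left(-3 + Y\right) = Y \left(-3 + Y\right)$)
$\left(a{\left(\frac{1}{17} \right)} + 316\right) \left(-10\right) = \left(\frac{-3 + \frac{1}{17}}{17} + 316\right) \left(-10\right) = \left(\frac{1}{17} \left(- \frac{50}{17}\right) + 316\right) \left(-10\right) = \left(- \frac{50}{289} + 316\right) \left(-10\right) = \frac{91274}{289} \left(-10\right) = - \frac{912740}{289}$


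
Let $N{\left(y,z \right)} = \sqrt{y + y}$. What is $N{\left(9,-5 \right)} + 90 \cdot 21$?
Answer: $1890 + 3 \sqrt{2} \approx 1894.2$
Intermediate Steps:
$N{\left(y,z \right)} = \sqrt{2} \sqrt{y}$ ($N{\left(y,z \right)} = \sqrt{2 y} = \sqrt{2} \sqrt{y}$)
$N{\left(9,-5 \right)} + 90 \cdot 21 = \sqrt{2} \sqrt{9} + 90 \cdot 21 = \sqrt{2} \cdot 3 + 1890 = 3 \sqrt{2} + 1890 = 1890 + 3 \sqrt{2}$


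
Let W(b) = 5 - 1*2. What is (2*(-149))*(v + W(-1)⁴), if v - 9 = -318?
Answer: 67944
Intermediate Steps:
v = -309 (v = 9 - 318 = -309)
W(b) = 3 (W(b) = 5 - 2 = 3)
(2*(-149))*(v + W(-1)⁴) = (2*(-149))*(-309 + 3⁴) = -298*(-309 + 81) = -298*(-228) = 67944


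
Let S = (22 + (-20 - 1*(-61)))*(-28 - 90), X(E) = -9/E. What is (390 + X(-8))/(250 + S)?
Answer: -3129/57472 ≈ -0.054444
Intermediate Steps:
S = -7434 (S = (22 + (-20 + 61))*(-118) = (22 + 41)*(-118) = 63*(-118) = -7434)
(390 + X(-8))/(250 + S) = (390 - 9/(-8))/(250 - 7434) = (390 - 9*(-⅛))/(-7184) = (390 + 9/8)*(-1/7184) = (3129/8)*(-1/7184) = -3129/57472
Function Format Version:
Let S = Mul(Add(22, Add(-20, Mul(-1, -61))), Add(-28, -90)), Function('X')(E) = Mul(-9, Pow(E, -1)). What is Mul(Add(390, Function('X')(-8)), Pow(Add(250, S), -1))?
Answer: Rational(-3129, 57472) ≈ -0.054444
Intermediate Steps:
S = -7434 (S = Mul(Add(22, Add(-20, 61)), -118) = Mul(Add(22, 41), -118) = Mul(63, -118) = -7434)
Mul(Add(390, Function('X')(-8)), Pow(Add(250, S), -1)) = Mul(Add(390, Mul(-9, Pow(-8, -1))), Pow(Add(250, -7434), -1)) = Mul(Add(390, Mul(-9, Rational(-1, 8))), Pow(-7184, -1)) = Mul(Add(390, Rational(9, 8)), Rational(-1, 7184)) = Mul(Rational(3129, 8), Rational(-1, 7184)) = Rational(-3129, 57472)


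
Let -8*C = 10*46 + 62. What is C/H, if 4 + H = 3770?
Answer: -261/15064 ≈ -0.017326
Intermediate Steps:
C = -261/4 (C = -(10*46 + 62)/8 = -(460 + 62)/8 = -1/8*522 = -261/4 ≈ -65.250)
H = 3766 (H = -4 + 3770 = 3766)
C/H = -261/4/3766 = -261/4*1/3766 = -261/15064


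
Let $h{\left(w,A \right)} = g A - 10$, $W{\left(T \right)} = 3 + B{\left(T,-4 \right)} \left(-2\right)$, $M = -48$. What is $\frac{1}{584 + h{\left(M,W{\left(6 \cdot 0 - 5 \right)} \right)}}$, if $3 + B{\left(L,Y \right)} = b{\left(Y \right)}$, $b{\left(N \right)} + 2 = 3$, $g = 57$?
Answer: $\frac{1}{973} \approx 0.0010277$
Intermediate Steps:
$b{\left(N \right)} = 1$ ($b{\left(N \right)} = -2 + 3 = 1$)
$B{\left(L,Y \right)} = -2$ ($B{\left(L,Y \right)} = -3 + 1 = -2$)
$W{\left(T \right)} = 7$ ($W{\left(T \right)} = 3 - -4 = 3 + 4 = 7$)
$h{\left(w,A \right)} = -10 + 57 A$ ($h{\left(w,A \right)} = 57 A - 10 = -10 + 57 A$)
$\frac{1}{584 + h{\left(M,W{\left(6 \cdot 0 - 5 \right)} \right)}} = \frac{1}{584 + \left(-10 + 57 \cdot 7\right)} = \frac{1}{584 + \left(-10 + 399\right)} = \frac{1}{584 + 389} = \frac{1}{973}$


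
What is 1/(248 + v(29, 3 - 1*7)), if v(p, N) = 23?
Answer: 1/271 ≈ 0.0036900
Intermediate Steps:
1/(248 + v(29, 3 - 1*7)) = 1/(248 + 23) = 1/271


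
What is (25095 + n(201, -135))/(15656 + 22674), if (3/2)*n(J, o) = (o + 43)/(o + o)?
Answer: 10163567/15523650 ≈ 0.65471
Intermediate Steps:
n(J, o) = (43 + o)/(3*o) (n(J, o) = 2*((o + 43)/(o + o))/3 = 2*((43 + o)/((2*o)))/3 = 2*((43 + o)*(1/(2*o)))/3 = 2*((43 + o)/(2*o))/3 = (43 + o)/(3*o))
(25095 + n(201, -135))/(15656 + 22674) = (25095 + (⅓)*(43 - 135)/(-135))/(15656 + 22674) = (25095 + (⅓)*(-1/135)*(-92))/38330 = (25095 + 92/405)*(1/38330) = (10163567/405)*(1/38330) = 10163567/15523650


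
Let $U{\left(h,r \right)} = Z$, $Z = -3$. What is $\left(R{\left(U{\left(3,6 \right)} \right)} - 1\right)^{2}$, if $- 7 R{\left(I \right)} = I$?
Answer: $\frac{16}{49} \approx 0.32653$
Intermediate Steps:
$U{\left(h,r \right)} = -3$
$R{\left(I \right)} = - \frac{I}{7}$
$\left(R{\left(U{\left(3,6 \right)} \right)} - 1\right)^{2} = \left(\left(- \frac{1}{7}\right) \left(-3\right) - 1\right)^{2} = \left(\frac{3}{7} - 1\right)^{2} = \left(- \frac{4}{7}\right)^{2} = \frac{16}{49}$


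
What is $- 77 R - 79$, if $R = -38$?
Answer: $2847$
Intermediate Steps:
$- 77 R - 79 = \left(-77\right) \left(-38\right) - 79 = 2926 - 79 = 2847$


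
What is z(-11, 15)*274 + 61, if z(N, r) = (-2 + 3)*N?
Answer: -2953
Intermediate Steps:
z(N, r) = N (z(N, r) = 1*N = N)
z(-11, 15)*274 + 61 = -11*274 + 61 = -3014 + 61 = -2953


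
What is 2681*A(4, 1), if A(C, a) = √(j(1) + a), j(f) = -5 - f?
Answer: 2681*I*√5 ≈ 5994.9*I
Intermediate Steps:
A(C, a) = √(-6 + a) (A(C, a) = √((-5 - 1*1) + a) = √((-5 - 1) + a) = √(-6 + a))
2681*A(4, 1) = 2681*√(-6 + 1) = 2681*√(-5) = 2681*(I*√5) = 2681*I*√5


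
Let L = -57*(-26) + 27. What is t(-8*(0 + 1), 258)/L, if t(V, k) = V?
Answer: -8/1509 ≈ -0.0053015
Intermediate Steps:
L = 1509 (L = 1482 + 27 = 1509)
t(-8*(0 + 1), 258)/L = -8*(0 + 1)/1509 = -8*1*(1/1509) = -8*1/1509 = -8/1509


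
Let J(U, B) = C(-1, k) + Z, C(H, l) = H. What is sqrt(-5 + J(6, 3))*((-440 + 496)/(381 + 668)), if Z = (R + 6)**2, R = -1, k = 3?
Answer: 56*sqrt(19)/1049 ≈ 0.23270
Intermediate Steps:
Z = 25 (Z = (-1 + 6)**2 = 5**2 = 25)
J(U, B) = 24 (J(U, B) = -1 + 25 = 24)
sqrt(-5 + J(6, 3))*((-440 + 496)/(381 + 668)) = sqrt(-5 + 24)*((-440 + 496)/(381 + 668)) = sqrt(19)*(56/1049) = 56*sqrt(19)/1049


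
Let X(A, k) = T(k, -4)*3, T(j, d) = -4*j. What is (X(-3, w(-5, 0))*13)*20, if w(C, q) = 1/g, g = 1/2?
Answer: -6240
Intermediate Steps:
g = ½ ≈ 0.50000
w(C, q) = 2 (w(C, q) = 1/(½) = 2)
X(A, k) = -12*k (X(A, k) = -4*k*3 = -12*k)
(X(-3, w(-5, 0))*13)*20 = (-12*2*13)*20 = -24*13*20 = -312*20 = -6240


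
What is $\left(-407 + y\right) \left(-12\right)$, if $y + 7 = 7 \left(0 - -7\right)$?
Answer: $4380$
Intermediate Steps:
$y = 42$ ($y = -7 + 7 \left(0 - -7\right) = -7 + 7 \left(0 + 7\right) = -7 + 7 \cdot 7 = -7 + 49 = 42$)
$\left(-407 + y\right) \left(-12\right) = \left(-407 + 42\right) \left(-12\right) = \left(-365\right) \left(-12\right) = 4380$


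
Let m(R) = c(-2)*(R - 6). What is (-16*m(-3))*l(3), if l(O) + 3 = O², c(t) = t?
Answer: -1728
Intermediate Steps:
l(O) = -3 + O²
m(R) = 12 - 2*R (m(R) = -2*(R - 6) = -2*(-6 + R) = 12 - 2*R)
(-16*m(-3))*l(3) = (-16*(12 - 2*(-3)))*(-3 + 3²) = (-16*(12 + 6))*(-3 + 9) = -16*18*6 = -288*6 = -1728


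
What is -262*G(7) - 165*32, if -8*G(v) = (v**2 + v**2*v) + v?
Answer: 31149/4 ≈ 7787.3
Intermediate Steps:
G(v) = -v/8 - v**2/8 - v**3/8 (G(v) = -((v**2 + v**2*v) + v)/8 = -((v**2 + v**3) + v)/8 = -(v + v**2 + v**3)/8 = -v/8 - v**2/8 - v**3/8)
-262*G(7) - 165*32 = -(-131)*7*(1 + 7 + 7**2)/4 - 165*32 = -(-131)*7*(1 + 7 + 49)/4 - 1*5280 = -(-131)*7*57/4 - 5280 = -262*(-399/8) - 5280 = 52269/4 - 5280 = 31149/4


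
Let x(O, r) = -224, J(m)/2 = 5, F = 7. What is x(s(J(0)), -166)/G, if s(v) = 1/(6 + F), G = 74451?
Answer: -224/74451 ≈ -0.0030087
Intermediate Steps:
J(m) = 10 (J(m) = 2*5 = 10)
s(v) = 1/13 (s(v) = 1/(6 + 7) = 1/13)
x(s(J(0)), -166)/G = -224/74451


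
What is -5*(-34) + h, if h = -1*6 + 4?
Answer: 168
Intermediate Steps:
h = -2 (h = -6 + 4 = -2)
-5*(-34) + h = -5*(-34) - 2 = 170 - 2 = 168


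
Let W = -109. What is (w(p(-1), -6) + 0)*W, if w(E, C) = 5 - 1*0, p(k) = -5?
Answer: -545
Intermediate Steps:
w(E, C) = 5 (w(E, C) = 5 + 0 = 5)
(w(p(-1), -6) + 0)*W = (5 + 0)*(-109) = 5*(-109) = -545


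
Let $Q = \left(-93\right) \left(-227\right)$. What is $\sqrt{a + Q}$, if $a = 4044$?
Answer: $3 \sqrt{2795} \approx 158.6$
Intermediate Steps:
$Q = 21111$
$\sqrt{a + Q} = \sqrt{4044 + 21111} = \sqrt{25155} = 3 \sqrt{2795}$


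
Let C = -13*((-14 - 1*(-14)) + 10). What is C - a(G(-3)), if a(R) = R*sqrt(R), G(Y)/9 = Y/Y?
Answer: -157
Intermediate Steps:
C = -130 (C = -13*((-14 + 14) + 10) = -13*(0 + 10) = -13*10 = -130)
G(Y) = 9 (G(Y) = 9*(Y/Y) = 9*1 = 9)
a(R) = R**(3/2)
C - a(G(-3)) = -130 - 9**(3/2) = -130 - 1*27 = -130 - 27 = -157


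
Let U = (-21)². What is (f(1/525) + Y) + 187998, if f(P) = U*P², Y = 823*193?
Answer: 216773126/625 ≈ 3.4684e+5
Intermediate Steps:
Y = 158839
U = 441
f(P) = 441*P²
(f(1/525) + Y) + 187998 = (441*(1/525)² + 158839) + 187998 = (441*(1/275625) + 158839) + 187998 = (1/625 + 158839) + 187998 = 99274376/625 + 187998 = 216773126/625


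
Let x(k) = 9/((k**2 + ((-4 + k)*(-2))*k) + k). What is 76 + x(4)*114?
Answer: 1273/10 ≈ 127.30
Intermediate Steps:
x(k) = 9/(k + k**2 + k*(8 - 2*k)) (x(k) = 9/((k**2 + (8 - 2*k)*k) + k) = 9/((k**2 + k*(8 - 2*k)) + k) = 9/(k + k**2 + k*(8 - 2*k)))
76 + x(4)*114 = 76 - 9/(4*(-9 + 4))*114 = 76 - 9*1/4/(-5)*114 = 76 - 9*1/4*(-1/5)*114 = 76 + (9/20)*114 = 76 + 513/10 = 1273/10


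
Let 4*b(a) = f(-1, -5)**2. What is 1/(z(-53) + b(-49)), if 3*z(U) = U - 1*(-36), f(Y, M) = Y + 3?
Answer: -3/14 ≈ -0.21429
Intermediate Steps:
f(Y, M) = 3 + Y
b(a) = 1 (b(a) = (3 - 1)**2/4 = (1/4)*2**2 = (1/4)*4 = 1)
z(U) = 12 + U/3 (z(U) = (U - 1*(-36))/3 = (U + 36)/3 = (36 + U)/3 = 12 + U/3)
1/(z(-53) + b(-49)) = 1/((12 + (1/3)*(-53)) + 1) = 1/((12 - 53/3) + 1) = 1/(-17/3 + 1) = 1/(-14/3) = -3/14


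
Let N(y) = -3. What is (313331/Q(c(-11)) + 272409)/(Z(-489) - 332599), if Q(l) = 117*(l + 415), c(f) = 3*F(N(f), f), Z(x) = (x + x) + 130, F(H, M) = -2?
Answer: -13035901208/15956439291 ≈ -0.81697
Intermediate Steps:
Z(x) = 130 + 2*x (Z(x) = 2*x + 130 = 130 + 2*x)
c(f) = -6 (c(f) = 3*(-2) = -6)
Q(l) = 48555 + 117*l (Q(l) = 117*(415 + l) = 48555 + 117*l)
(313331/Q(c(-11)) + 272409)/(Z(-489) - 332599) = (313331/(48555 + 117*(-6)) + 272409)/((130 + 2*(-489)) - 332599) = (313331/(48555 - 702) + 272409)/((130 - 978) - 332599) = (313331/47853 + 272409)/(-848 - 332599) = (313331*(1/47853) + 272409)/(-333447) = (313331/47853 + 272409)*(-1/333447) = (13035901208/47853)*(-1/333447) = -13035901208/15956439291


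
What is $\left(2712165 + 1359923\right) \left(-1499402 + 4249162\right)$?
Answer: $11197264698880$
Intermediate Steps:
$\left(2712165 + 1359923\right) \left(-1499402 + 4249162\right) = 4072088 \cdot 2749760 = 11197264698880$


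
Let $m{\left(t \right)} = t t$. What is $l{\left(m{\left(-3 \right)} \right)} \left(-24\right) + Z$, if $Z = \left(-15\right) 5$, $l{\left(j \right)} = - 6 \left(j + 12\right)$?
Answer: $2949$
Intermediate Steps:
$m{\left(t \right)} = t^{2}$
$l{\left(j \right)} = -72 - 6 j$ ($l{\left(j \right)} = - 6 \left(12 + j\right) = -72 - 6 j$)
$Z = -75$
$l{\left(m{\left(-3 \right)} \right)} \left(-24\right) + Z = \left(-72 - 6 \left(-3\right)^{2}\right) \left(-24\right) - 75 = \left(-72 - 54\right) \left(-24\right) - 75 = \left(-126\right) \left(-24\right) - 75 = 3024 - 75 = 2949$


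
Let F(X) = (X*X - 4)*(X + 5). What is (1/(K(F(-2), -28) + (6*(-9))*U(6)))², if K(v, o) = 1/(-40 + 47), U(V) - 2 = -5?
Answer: 49/1288225 ≈ 3.8037e-5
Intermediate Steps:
U(V) = -3 (U(V) = 2 - 5 = -3)
F(X) = (-4 + X²)*(5 + X) (F(X) = (X² - 4)*(5 + X) = (-4 + X²)*(5 + X))
K(v, o) = ⅐ (K(v, o) = 1/7 = ⅐)
(1/(K(F(-2), -28) + (6*(-9))*U(6)))² = (1/(⅐ + (6*(-9))*(-3)))² = (1/(⅐ - 54*(-3)))² = (1/(⅐ + 162))² = (1/(1135/7))² = (7/1135)² = 49/1288225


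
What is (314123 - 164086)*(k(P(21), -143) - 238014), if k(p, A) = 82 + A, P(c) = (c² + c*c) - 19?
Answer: -35720058775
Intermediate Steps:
P(c) = -19 + 2*c² (P(c) = (c² + c²) - 19 = 2*c² - 19 = -19 + 2*c²)
(314123 - 164086)*(k(P(21), -143) - 238014) = (314123 - 164086)*((82 - 143) - 238014) = 150037*(-61 - 238014) = 150037*(-238075) = -35720058775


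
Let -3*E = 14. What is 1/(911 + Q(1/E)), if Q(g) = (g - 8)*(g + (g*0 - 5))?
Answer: 196/186951 ≈ 0.0010484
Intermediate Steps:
E = -14/3 (E = -1/3*14 = -14/3 ≈ -4.6667)
Q(g) = (-8 + g)*(-5 + g) (Q(g) = (-8 + g)*(g + (0 - 5)) = (-8 + g)*(g - 5) = (-8 + g)*(-5 + g))
1/(911 + Q(1/E)) = 1/(911 + (40 + (1/(-14/3))**2 - 13/(-14/3))) = 1/(911 + (40 + (-3/14)**2 - 13*(-3/14))) = 1/(911 + (40 + 9/196 + 39/14)) = 1/(911 + 8395/196) = 1/(186951/196) = 196/186951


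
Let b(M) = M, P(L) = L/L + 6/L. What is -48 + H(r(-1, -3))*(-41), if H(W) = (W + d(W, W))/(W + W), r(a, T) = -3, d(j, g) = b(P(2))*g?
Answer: -301/2 ≈ -150.50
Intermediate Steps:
P(L) = 1 + 6/L
d(j, g) = 4*g (d(j, g) = ((6 + 2)/2)*g = ((½)*8)*g = 4*g)
H(W) = 5/2 (H(W) = (W + 4*W)/(W + W) = (5*W)/((2*W)) = (5*W)*(1/(2*W)) = 5/2)
-48 + H(r(-1, -3))*(-41) = -48 + (5/2)*(-41) = -48 - 205/2 = -301/2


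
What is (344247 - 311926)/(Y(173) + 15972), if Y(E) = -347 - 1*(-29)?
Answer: 32321/15654 ≈ 2.0647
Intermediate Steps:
Y(E) = -318 (Y(E) = -347 + 29 = -318)
(344247 - 311926)/(Y(173) + 15972) = (344247 - 311926)/(-318 + 15972) = 32321/15654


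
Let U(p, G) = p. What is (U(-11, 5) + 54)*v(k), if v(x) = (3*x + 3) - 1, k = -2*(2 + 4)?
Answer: -1462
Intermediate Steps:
k = -12 (k = -2*6 = -12)
v(x) = 2 + 3*x (v(x) = (3 + 3*x) - 1 = 2 + 3*x)
(U(-11, 5) + 54)*v(k) = (-11 + 54)*(2 + 3*(-12)) = 43*(2 - 36) = 43*(-34) = -1462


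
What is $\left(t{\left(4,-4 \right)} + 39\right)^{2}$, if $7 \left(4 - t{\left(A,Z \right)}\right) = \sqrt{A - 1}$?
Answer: $\frac{\left(301 - \sqrt{3}\right)^{2}}{49} \approx 1827.8$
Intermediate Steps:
$t{\left(A,Z \right)} = 4 - \frac{\sqrt{-1 + A}}{7}$ ($t{\left(A,Z \right)} = 4 - \frac{\sqrt{A - 1}}{7} = 4 - \frac{\sqrt{-1 + A}}{7}$)
$\left(t{\left(4,-4 \right)} + 39\right)^{2} = \left(\left(4 - \frac{\sqrt{-1 + 4}}{7}\right) + 39\right)^{2} = \left(\left(4 - \frac{\sqrt{3}}{7}\right) + 39\right)^{2} = \left(43 - \frac{\sqrt{3}}{7}\right)^{2}$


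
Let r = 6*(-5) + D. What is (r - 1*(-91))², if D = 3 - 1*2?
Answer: 3844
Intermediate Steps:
D = 1 (D = 3 - 2 = 1)
r = -29 (r = 6*(-5) + 1 = -30 + 1 = -29)
(r - 1*(-91))² = (-29 - 1*(-91))² = (-29 + 91)² = 62² = 3844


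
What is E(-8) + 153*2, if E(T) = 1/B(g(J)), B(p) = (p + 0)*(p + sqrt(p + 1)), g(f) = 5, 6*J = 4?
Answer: 5815/19 - sqrt(6)/95 ≈ 306.03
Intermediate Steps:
J = 2/3 (J = (1/6)*4 = 2/3 ≈ 0.66667)
B(p) = p*(p + sqrt(1 + p))
E(T) = 1/(25 + 5*sqrt(6)) (E(T) = 1/(5*(5 + sqrt(1 + 5))) = 1/(5*(5 + sqrt(6))) = 1/(25 + 5*sqrt(6)))
E(-8) + 153*2 = (1/19 - sqrt(6)/95) + 153*2 = (1/19 - sqrt(6)/95) + 306 = 5815/19 - sqrt(6)/95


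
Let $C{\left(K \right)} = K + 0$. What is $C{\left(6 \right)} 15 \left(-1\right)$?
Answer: $-90$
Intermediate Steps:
$C{\left(K \right)} = K$
$C{\left(6 \right)} 15 \left(-1\right) = 6 \cdot 15 \left(-1\right) = 90 \left(-1\right) = -90$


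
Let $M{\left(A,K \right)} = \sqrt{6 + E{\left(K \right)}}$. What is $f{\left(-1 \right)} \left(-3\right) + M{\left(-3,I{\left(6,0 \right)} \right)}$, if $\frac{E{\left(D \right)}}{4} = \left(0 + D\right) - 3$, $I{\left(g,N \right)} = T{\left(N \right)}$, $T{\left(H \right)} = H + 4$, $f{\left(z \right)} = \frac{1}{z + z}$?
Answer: $\frac{3}{2} + \sqrt{10} \approx 4.6623$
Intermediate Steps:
$f{\left(z \right)} = \frac{1}{2 z}$
$T{\left(H \right)} = 4 + H$
$I{\left(g,N \right)} = 4 + N$
$E{\left(D \right)} = -12 + 4 D$ ($E{\left(D \right)} = 4 \left(\left(0 + D\right) - 3\right) = 4 \left(D - 3\right) = 4 \left(-3 + D\right) = -12 + 4 D$)
$M{\left(A,K \right)} = \sqrt{-6 + 4 K}$ ($M{\left(A,K \right)} = \sqrt{6 + \left(-12 + 4 K\right)} = \sqrt{-6 + 4 K}$)
$f{\left(-1 \right)} \left(-3\right) + M{\left(-3,I{\left(6,0 \right)} \right)} = \frac{1}{2 \left(-1\right)} \left(-3\right) + \sqrt{-6 + 4 \left(4 + 0\right)} = \frac{1}{2} \left(-1\right) \left(-3\right) + \sqrt{-6 + 4 \cdot 4} = \left(- \frac{1}{2}\right) \left(-3\right) + \sqrt{-6 + 16} = \frac{3}{2} + \sqrt{10}$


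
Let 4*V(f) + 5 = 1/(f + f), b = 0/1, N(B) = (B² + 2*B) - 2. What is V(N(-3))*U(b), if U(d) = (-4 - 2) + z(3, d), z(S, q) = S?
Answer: 27/8 ≈ 3.3750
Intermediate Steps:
N(B) = -2 + B² + 2*B
b = 0 (b = 0*1 = 0)
U(d) = -3 (U(d) = (-4 - 2) + 3 = -6 + 3 = -3)
V(f) = -5/4 + 1/(8*f) (V(f) = -5/4 + 1/(4*(f + f)) = -5/4 + 1/(4*((2*f))) = -5/4 + (1/(2*f))/4 = -5/4 + 1/(8*f))
V(N(-3))*U(b) = ((1 - 10*(-2 + (-3)² + 2*(-3)))/(8*(-2 + (-3)² + 2*(-3))))*(-3) = ((1 - 10*(-2 + 9 - 6))/(8*(-2 + 9 - 6)))*(-3) = ((⅛)*(1 - 10*1)/1)*(-3) = ((⅛)*1*(1 - 10))*(-3) = ((⅛)*1*(-9))*(-3) = -9/8*(-3) = 27/8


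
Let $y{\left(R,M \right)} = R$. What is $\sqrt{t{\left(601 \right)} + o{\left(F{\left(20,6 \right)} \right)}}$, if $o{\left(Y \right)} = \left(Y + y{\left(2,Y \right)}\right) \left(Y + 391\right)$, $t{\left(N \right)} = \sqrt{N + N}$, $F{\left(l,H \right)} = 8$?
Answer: $\sqrt{3990 + \sqrt{1202}} \approx 63.44$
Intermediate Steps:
$t{\left(N \right)} = \sqrt{2} \sqrt{N}$ ($t{\left(N \right)} = \sqrt{2 N} = \sqrt{2} \sqrt{N}$)
$o{\left(Y \right)} = \left(2 + Y\right) \left(391 + Y\right)$ ($o{\left(Y \right)} = \left(Y + 2\right) \left(Y + 391\right) = \left(2 + Y\right) \left(391 + Y\right)$)
$\sqrt{t{\left(601 \right)} + o{\left(F{\left(20,6 \right)} \right)}} = \sqrt{\sqrt{2} \sqrt{601} + \left(782 + 8^{2} + 393 \cdot 8\right)} = \sqrt{\sqrt{1202} + \left(782 + 64 + 3144\right)} = \sqrt{\sqrt{1202} + 3990} = \sqrt{3990 + \sqrt{1202}}$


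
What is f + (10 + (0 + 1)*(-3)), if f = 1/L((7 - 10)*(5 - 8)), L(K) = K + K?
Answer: 127/18 ≈ 7.0556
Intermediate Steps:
L(K) = 2*K
f = 1/18 (f = 1/(2*((7 - 10)*(5 - 8))) = 1/(2*(-3*(-3))) = 1/(2*9) = 1/18 ≈ 0.055556)
f + (10 + (0 + 1)*(-3)) = 1/18 + (10 + (0 + 1)*(-3)) = 1/18 + (10 + 1*(-3)) = 1/18 + (10 - 3) = 1/18 + 7 = 127/18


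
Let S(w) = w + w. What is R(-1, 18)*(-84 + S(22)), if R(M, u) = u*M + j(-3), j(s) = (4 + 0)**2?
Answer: 80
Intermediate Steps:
j(s) = 16 (j(s) = 4**2 = 16)
R(M, u) = 16 + M*u (R(M, u) = u*M + 16 = M*u + 16 = 16 + M*u)
S(w) = 2*w
R(-1, 18)*(-84 + S(22)) = (16 - 1*18)*(-84 + 2*22) = (16 - 18)*(-84 + 44) = -2*(-40) = 80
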